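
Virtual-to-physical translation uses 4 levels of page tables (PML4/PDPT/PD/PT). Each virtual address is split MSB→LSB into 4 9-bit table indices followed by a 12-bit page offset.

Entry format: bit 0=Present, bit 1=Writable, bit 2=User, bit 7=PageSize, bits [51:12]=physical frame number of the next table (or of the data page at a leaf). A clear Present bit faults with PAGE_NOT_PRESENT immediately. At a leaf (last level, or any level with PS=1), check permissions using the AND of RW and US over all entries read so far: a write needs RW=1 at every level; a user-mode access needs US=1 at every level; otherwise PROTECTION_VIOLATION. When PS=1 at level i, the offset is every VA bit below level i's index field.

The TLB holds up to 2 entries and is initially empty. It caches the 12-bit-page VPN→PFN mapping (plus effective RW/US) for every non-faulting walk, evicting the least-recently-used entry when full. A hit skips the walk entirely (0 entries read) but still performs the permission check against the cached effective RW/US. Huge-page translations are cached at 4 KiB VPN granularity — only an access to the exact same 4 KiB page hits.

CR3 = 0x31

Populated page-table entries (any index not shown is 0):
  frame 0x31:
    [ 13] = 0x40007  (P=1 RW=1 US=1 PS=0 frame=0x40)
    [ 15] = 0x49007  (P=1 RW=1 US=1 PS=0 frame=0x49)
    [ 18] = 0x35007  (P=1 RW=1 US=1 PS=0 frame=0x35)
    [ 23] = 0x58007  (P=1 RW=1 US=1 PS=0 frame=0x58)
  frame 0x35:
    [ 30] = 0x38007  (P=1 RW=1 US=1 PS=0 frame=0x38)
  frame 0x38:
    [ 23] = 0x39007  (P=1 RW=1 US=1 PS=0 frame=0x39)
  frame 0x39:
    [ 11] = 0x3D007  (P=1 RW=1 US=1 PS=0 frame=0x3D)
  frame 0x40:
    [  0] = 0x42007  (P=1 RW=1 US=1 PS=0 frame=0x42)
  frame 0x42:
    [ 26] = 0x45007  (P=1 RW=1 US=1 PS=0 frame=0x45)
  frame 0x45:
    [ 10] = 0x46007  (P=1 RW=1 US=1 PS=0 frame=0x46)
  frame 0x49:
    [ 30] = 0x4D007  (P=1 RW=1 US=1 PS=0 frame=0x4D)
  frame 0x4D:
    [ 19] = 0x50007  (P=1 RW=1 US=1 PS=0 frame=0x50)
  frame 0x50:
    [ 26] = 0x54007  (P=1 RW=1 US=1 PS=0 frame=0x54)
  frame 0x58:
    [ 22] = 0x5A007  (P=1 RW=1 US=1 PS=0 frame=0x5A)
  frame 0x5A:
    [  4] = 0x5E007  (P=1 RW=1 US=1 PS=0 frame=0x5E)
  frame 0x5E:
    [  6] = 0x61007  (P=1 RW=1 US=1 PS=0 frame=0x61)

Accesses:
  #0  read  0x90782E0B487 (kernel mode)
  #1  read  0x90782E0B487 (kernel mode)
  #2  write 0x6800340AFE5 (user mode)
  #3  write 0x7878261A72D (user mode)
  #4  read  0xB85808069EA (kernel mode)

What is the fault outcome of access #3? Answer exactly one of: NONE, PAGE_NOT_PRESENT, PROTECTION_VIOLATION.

Walk each access:
#0 VA=0x90782E0B487 (r,kernel):
  L0: frame=0x31 idx=18 entry=0x35007 [P=1 RW=1 US=1 PS=0]
  L1: frame=0x35 idx=30 entry=0x38007 [P=1 RW=1 US=1 PS=0]
  L2: frame=0x38 idx=23 entry=0x39007 [P=1 RW=1 US=1 PS=0]
  L3: frame=0x39 idx=11 entry=0x3D007 [P=1 RW=1 US=1 PS=0]
  → PA=0x3D487  (4 entries read)
#1 VA=0x90782E0B487 (r,kernel):
  TLB hit vpn=0x90782E0B → PA=0x3D487
#2 VA=0x6800340AFE5 (w,user):
  L0: frame=0x31 idx=13 entry=0x40007 [P=1 RW=1 US=1 PS=0]
  L1: frame=0x40 idx=0 entry=0x42007 [P=1 RW=1 US=1 PS=0]
  L2: frame=0x42 idx=26 entry=0x45007 [P=1 RW=1 US=1 PS=0]
  L3: frame=0x45 idx=10 entry=0x46007 [P=1 RW=1 US=1 PS=0]
  → PA=0x46FE5  (4 entries read)
#3 VA=0x7878261A72D (w,user):
  L0: frame=0x31 idx=15 entry=0x49007 [P=1 RW=1 US=1 PS=0]
  L1: frame=0x49 idx=30 entry=0x4D007 [P=1 RW=1 US=1 PS=0]
  L2: frame=0x4D idx=19 entry=0x50007 [P=1 RW=1 US=1 PS=0]
  L3: frame=0x50 idx=26 entry=0x54007 [P=1 RW=1 US=1 PS=0]
  → PA=0x5472D  (4 entries read)
#4 VA=0xB85808069EA (r,kernel):
  L0: frame=0x31 idx=23 entry=0x58007 [P=1 RW=1 US=1 PS=0]
  L1: frame=0x58 idx=22 entry=0x5A007 [P=1 RW=1 US=1 PS=0]
  L2: frame=0x5A idx=4 entry=0x5E007 [P=1 RW=1 US=1 PS=0]
  L3: frame=0x5E idx=6 entry=0x61007 [P=1 RW=1 US=1 PS=0]
  → PA=0x619EA  (4 entries read)

Access #3 fault: NONE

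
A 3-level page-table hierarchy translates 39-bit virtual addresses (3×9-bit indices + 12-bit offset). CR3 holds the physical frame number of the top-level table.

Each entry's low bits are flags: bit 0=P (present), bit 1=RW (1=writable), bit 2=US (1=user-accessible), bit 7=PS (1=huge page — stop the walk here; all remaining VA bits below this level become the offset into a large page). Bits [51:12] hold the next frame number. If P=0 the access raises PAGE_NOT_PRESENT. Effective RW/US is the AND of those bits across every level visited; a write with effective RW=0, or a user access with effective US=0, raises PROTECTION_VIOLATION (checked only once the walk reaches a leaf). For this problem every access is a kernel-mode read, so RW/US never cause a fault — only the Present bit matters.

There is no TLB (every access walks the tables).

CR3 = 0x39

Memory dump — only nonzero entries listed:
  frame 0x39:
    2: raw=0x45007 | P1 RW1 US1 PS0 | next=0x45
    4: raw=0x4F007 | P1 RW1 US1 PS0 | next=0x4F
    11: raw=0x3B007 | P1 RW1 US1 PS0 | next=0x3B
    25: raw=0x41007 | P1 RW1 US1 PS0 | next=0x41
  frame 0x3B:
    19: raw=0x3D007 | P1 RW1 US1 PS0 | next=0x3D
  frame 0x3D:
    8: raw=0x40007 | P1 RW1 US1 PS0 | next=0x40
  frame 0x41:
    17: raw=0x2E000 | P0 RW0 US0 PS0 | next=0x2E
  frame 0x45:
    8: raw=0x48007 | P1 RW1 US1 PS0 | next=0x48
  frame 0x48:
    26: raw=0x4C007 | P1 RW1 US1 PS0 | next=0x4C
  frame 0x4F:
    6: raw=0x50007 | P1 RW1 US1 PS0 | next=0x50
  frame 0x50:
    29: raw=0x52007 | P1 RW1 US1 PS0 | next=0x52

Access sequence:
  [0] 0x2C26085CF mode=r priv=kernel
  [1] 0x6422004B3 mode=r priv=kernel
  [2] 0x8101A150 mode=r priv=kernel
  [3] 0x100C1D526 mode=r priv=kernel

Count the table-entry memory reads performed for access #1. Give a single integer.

Per-access translation:
#0 VA=0x2C26085CF (r,kernel):
  lvl0: tbl 0x39, slot 11 ⇒ 0x3B007 (P1/RW1/US1/PS0)
  lvl1: tbl 0x3B, slot 19 ⇒ 0x3D007 (P1/RW1/US1/PS0)
  lvl2: tbl 0x3D, slot 8 ⇒ 0x40007 (P1/RW1/US1/PS0)
  → PA=0x405CF  (3 entries read)
#1 VA=0x6422004B3 (r,kernel):
  lvl0: tbl 0x39, slot 25 ⇒ 0x41007 (P1/RW1/US1/PS0)
  lvl1: tbl 0x41, slot 17 ⇒ 0x2E000 (P0/RW0/US0/PS0)
  → PAGE_NOT_PRESENT  (2 entries read)
#2 VA=0x8101A150 (r,kernel):
  lvl0: tbl 0x39, slot 2 ⇒ 0x45007 (P1/RW1/US1/PS0)
  lvl1: tbl 0x45, slot 8 ⇒ 0x48007 (P1/RW1/US1/PS0)
  lvl2: tbl 0x48, slot 26 ⇒ 0x4C007 (P1/RW1/US1/PS0)
  → PA=0x4C150  (3 entries read)
#3 VA=0x100C1D526 (r,kernel):
  lvl0: tbl 0x39, slot 4 ⇒ 0x4F007 (P1/RW1/US1/PS0)
  lvl1: tbl 0x4F, slot 6 ⇒ 0x50007 (P1/RW1/US1/PS0)
  lvl2: tbl 0x50, slot 29 ⇒ 0x52007 (P1/RW1/US1/PS0)
  → PA=0x52526  (3 entries read)

Entries read for #1: 2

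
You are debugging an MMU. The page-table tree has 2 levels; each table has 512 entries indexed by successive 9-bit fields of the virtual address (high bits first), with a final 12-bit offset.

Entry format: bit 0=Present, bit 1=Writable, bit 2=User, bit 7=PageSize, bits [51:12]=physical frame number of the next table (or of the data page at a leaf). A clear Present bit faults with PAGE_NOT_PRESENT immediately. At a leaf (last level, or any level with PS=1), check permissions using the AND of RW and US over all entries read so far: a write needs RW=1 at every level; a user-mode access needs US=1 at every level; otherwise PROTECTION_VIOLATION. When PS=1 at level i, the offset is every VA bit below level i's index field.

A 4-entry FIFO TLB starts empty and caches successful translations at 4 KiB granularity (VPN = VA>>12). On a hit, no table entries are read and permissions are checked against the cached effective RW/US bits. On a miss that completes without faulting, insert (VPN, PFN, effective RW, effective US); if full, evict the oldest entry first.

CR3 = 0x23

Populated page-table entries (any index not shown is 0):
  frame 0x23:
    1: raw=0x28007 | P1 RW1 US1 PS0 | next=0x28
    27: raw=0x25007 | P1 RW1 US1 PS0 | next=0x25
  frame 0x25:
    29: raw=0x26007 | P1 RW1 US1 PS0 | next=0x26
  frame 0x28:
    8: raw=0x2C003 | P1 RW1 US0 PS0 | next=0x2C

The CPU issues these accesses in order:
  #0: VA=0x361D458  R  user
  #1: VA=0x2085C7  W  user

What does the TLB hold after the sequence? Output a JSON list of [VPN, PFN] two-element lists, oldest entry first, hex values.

Trace:
#0 VA=0x361D458 (r,user):
  L0 @0x23[27] → 0x25007  P=1,RW=1,US=1,PS=0
  L1 @0x25[29] → 0x26007  P=1,RW=1,US=1,PS=0
  → PA=0x26458  (2 entries read)
#1 VA=0x2085C7 (w,user):
  L0 @0x23[1] → 0x28007  P=1,RW=1,US=1,PS=0
  L1 @0x28[8] → 0x2C003  P=1,RW=1,US=0,PS=0
  ⇒ fault: PROTECTION_VIOLATION  — 2 lookups

TLB: [["0x361D", "0x26"]]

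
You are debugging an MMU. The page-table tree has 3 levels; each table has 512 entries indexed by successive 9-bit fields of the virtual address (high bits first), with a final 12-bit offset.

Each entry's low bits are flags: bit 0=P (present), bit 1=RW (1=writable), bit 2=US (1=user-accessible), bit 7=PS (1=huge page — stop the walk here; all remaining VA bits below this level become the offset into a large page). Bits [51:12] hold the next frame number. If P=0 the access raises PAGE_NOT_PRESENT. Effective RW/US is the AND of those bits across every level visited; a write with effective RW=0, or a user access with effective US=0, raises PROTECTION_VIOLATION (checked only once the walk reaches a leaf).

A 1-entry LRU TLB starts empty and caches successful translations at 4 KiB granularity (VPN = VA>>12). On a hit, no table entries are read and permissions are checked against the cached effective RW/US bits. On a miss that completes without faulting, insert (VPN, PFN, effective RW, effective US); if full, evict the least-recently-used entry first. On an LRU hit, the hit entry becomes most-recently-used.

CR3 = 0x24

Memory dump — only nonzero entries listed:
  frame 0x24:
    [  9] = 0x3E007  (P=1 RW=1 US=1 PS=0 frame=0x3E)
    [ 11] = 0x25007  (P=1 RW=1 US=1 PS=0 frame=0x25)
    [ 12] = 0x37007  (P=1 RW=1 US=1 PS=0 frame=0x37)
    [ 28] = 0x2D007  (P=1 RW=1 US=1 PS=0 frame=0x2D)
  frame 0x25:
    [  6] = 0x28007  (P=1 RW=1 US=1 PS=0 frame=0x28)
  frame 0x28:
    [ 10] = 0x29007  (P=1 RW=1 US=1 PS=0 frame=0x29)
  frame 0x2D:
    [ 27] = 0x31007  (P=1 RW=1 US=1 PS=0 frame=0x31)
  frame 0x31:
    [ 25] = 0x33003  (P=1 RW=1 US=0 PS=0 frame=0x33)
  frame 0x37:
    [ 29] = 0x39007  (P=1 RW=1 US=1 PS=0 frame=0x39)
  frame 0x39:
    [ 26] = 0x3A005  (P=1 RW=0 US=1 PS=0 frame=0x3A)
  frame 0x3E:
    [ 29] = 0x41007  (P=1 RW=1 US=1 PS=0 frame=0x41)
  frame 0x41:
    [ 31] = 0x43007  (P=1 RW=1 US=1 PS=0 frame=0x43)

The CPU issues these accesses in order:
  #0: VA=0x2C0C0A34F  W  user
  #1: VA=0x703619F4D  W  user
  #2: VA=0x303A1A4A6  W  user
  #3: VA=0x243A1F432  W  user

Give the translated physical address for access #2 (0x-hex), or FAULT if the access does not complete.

Walk each access:
#0 VA=0x2C0C0A34F (w,user):
  L0 @0x24[11] → 0x25007  P=1,RW=1,US=1,PS=0
  L1 @0x25[6] → 0x28007  P=1,RW=1,US=1,PS=0
  L2 @0x28[10] → 0x29007  P=1,RW=1,US=1,PS=0
  ⇒ phys 0x2934F  [3 reads]
#1 VA=0x703619F4D (w,user):
  L0 @0x24[28] → 0x2D007  P=1,RW=1,US=1,PS=0
  L1 @0x2D[27] → 0x31007  P=1,RW=1,US=1,PS=0
  L2 @0x31[25] → 0x33003  P=1,RW=1,US=0,PS=0
  ⇒ fault: PROTECTION_VIOLATION  — 3 lookups
#2 VA=0x303A1A4A6 (w,user):
  L0 @0x24[12] → 0x37007  P=1,RW=1,US=1,PS=0
  L1 @0x37[29] → 0x39007  P=1,RW=1,US=1,PS=0
  L2 @0x39[26] → 0x3A005  P=1,RW=0,US=1,PS=0
  ⇒ fault: PROTECTION_VIOLATION  — 3 lookups
#3 VA=0x243A1F432 (w,user):
  L0 @0x24[9] → 0x3E007  P=1,RW=1,US=1,PS=0
  L1 @0x3E[29] → 0x41007  P=1,RW=1,US=1,PS=0
  L2 @0x41[31] → 0x43007  P=1,RW=1,US=1,PS=0
  ⇒ phys 0x43432  [3 reads]

Access #2 PA: FAULT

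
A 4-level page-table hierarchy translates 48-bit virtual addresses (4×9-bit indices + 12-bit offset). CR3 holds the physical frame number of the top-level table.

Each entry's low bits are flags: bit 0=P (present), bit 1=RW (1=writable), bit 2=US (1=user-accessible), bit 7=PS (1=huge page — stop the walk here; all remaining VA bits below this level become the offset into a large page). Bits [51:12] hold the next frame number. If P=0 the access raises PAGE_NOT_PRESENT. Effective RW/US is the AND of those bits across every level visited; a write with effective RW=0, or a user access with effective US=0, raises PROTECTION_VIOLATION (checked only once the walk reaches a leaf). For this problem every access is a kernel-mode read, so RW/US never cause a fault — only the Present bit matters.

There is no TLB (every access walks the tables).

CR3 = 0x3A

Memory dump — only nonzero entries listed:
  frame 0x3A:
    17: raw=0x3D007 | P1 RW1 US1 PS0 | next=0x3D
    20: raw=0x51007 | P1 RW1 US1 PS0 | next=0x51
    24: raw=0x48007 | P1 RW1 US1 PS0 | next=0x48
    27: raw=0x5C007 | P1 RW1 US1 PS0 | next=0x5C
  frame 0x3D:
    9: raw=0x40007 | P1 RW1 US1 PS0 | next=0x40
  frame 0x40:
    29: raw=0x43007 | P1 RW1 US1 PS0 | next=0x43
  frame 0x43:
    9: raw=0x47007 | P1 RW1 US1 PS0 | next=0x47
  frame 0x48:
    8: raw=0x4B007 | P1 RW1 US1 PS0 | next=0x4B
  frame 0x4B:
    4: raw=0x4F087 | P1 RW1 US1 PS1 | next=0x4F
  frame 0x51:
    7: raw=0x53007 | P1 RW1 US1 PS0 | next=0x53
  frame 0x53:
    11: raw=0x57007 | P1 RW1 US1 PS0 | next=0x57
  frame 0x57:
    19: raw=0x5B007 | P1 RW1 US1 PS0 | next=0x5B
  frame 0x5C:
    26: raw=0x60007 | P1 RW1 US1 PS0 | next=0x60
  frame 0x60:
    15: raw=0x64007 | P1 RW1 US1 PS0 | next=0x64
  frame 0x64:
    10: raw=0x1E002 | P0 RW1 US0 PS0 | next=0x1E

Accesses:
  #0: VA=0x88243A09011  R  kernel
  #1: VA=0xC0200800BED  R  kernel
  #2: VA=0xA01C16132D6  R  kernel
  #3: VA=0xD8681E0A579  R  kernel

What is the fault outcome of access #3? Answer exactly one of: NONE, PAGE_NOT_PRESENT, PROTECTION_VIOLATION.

Per-access translation:
#0 VA=0x88243A09011 (r,kernel):
  L0 @0x3A[17] → 0x3D007  P=1,RW=1,US=1,PS=0
  L1 @0x3D[9] → 0x40007  P=1,RW=1,US=1,PS=0
  L2 @0x40[29] → 0x43007  P=1,RW=1,US=1,PS=0
  L3 @0x43[9] → 0x47007  P=1,RW=1,US=1,PS=0
  → PA=0x47011  (4 entries read)
#1 VA=0xC0200800BED (r,kernel):
  L0 @0x3A[24] → 0x48007  P=1,RW=1,US=1,PS=0
  L1 @0x48[8] → 0x4B007  P=1,RW=1,US=1,PS=0
  L2 @0x4B[4] → 0x4F087  P=1,RW=1,US=1,PS=1
  → PA=0x4FBED (huge @L2)  (3 entries read)
#2 VA=0xA01C16132D6 (r,kernel):
  L0 @0x3A[20] → 0x51007  P=1,RW=1,US=1,PS=0
  L1 @0x51[7] → 0x53007  P=1,RW=1,US=1,PS=0
  L2 @0x53[11] → 0x57007  P=1,RW=1,US=1,PS=0
  L3 @0x57[19] → 0x5B007  P=1,RW=1,US=1,PS=0
  → PA=0x5B2D6  (4 entries read)
#3 VA=0xD8681E0A579 (r,kernel):
  L0 @0x3A[27] → 0x5C007  P=1,RW=1,US=1,PS=0
  L1 @0x5C[26] → 0x60007  P=1,RW=1,US=1,PS=0
  L2 @0x60[15] → 0x64007  P=1,RW=1,US=1,PS=0
  L3 @0x64[10] → 0x1E002  P=0,RW=1,US=0,PS=0
  ⇒ fault: PAGE_NOT_PRESENT  — 4 lookups

Access #3 fault: PAGE_NOT_PRESENT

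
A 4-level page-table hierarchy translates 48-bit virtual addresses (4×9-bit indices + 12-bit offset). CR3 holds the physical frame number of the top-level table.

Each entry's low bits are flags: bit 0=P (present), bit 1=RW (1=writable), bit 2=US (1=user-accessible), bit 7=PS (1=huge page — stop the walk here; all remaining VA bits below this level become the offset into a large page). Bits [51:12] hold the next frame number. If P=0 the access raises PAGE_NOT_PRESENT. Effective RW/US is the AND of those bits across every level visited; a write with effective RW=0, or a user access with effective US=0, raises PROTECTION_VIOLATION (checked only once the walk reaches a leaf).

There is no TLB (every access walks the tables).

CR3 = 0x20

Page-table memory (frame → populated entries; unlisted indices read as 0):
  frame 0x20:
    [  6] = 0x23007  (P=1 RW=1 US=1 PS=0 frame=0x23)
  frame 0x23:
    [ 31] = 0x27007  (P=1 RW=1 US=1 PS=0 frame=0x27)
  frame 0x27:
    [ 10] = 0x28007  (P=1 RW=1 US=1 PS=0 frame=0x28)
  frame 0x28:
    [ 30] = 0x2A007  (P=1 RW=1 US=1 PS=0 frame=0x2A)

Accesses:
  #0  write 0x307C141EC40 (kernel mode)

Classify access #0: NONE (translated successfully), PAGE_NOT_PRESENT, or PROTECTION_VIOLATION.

Trace:
#0 VA=0x307C141EC40 (w,kernel):
  L0 @0x20[6] → 0x23007  P=1,RW=1,US=1,PS=0
  L1 @0x23[31] → 0x27007  P=1,RW=1,US=1,PS=0
  L2 @0x27[10] → 0x28007  P=1,RW=1,US=1,PS=0
  L3 @0x28[30] → 0x2A007  P=1,RW=1,US=1,PS=0
  → PA=0x2AC40  (4 entries read)

Access #0 fault: NONE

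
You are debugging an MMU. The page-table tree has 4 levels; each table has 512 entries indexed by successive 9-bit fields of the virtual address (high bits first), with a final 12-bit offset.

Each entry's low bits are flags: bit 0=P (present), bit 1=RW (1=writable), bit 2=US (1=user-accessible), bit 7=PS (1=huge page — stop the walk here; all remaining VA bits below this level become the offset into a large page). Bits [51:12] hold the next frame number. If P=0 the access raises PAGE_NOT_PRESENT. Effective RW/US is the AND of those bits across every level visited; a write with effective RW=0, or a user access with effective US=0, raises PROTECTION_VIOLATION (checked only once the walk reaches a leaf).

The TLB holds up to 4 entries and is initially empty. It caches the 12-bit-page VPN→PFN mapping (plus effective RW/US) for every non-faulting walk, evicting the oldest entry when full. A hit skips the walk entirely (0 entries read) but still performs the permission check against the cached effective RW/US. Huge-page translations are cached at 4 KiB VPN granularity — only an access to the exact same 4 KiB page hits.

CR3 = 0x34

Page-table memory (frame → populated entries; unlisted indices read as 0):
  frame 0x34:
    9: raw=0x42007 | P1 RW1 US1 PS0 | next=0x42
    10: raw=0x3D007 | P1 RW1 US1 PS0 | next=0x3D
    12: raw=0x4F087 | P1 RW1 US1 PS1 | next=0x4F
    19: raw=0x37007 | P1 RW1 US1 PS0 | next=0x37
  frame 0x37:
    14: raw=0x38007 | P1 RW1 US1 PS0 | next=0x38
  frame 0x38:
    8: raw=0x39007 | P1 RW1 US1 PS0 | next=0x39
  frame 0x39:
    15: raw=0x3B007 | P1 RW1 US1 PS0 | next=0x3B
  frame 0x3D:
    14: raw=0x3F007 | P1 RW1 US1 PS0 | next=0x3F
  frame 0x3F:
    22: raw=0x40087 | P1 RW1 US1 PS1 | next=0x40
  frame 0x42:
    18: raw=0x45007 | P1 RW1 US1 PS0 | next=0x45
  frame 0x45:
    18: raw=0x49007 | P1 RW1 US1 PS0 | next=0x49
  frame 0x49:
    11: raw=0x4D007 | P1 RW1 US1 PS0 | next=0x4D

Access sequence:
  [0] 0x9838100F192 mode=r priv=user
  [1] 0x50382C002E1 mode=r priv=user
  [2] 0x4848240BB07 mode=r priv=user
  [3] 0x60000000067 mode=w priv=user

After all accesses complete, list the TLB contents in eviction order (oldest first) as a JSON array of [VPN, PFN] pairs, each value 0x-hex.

Walk each access:
#0 VA=0x9838100F192 (r,user):
  L0: frame=0x34 idx=19 entry=0x37007 [P=1 RW=1 US=1 PS=0]
  L1: frame=0x37 idx=14 entry=0x38007 [P=1 RW=1 US=1 PS=0]
  L2: frame=0x38 idx=8 entry=0x39007 [P=1 RW=1 US=1 PS=0]
  L3: frame=0x39 idx=15 entry=0x3B007 [P=1 RW=1 US=1 PS=0]
  ⇒ phys 0x3B192  [4 reads]
#1 VA=0x50382C002E1 (r,user):
  L0: frame=0x34 idx=10 entry=0x3D007 [P=1 RW=1 US=1 PS=0]
  L1: frame=0x3D idx=14 entry=0x3F007 [P=1 RW=1 US=1 PS=0]
  L2: frame=0x3F idx=22 entry=0x40087 [P=1 RW=1 US=1 PS=1]
  ⇒ phys 0x402E1 (huge @L2)  [3 reads]
#2 VA=0x4848240BB07 (r,user):
  L0: frame=0x34 idx=9 entry=0x42007 [P=1 RW=1 US=1 PS=0]
  L1: frame=0x42 idx=18 entry=0x45007 [P=1 RW=1 US=1 PS=0]
  L2: frame=0x45 idx=18 entry=0x49007 [P=1 RW=1 US=1 PS=0]
  L3: frame=0x49 idx=11 entry=0x4D007 [P=1 RW=1 US=1 PS=0]
  ⇒ phys 0x4DB07  [4 reads]
#3 VA=0x60000000067 (w,user):
  L0: frame=0x34 idx=12 entry=0x4F087 [P=1 RW=1 US=1 PS=1]
  ⇒ phys 0x4F067 (huge @L0)  [1 reads]

TLB: [["0x9838100F", "0x3B"], ["0x50382C00", "0x40"], ["0x4848240B", "0x4D"], ["0x60000000", "0x4F"]]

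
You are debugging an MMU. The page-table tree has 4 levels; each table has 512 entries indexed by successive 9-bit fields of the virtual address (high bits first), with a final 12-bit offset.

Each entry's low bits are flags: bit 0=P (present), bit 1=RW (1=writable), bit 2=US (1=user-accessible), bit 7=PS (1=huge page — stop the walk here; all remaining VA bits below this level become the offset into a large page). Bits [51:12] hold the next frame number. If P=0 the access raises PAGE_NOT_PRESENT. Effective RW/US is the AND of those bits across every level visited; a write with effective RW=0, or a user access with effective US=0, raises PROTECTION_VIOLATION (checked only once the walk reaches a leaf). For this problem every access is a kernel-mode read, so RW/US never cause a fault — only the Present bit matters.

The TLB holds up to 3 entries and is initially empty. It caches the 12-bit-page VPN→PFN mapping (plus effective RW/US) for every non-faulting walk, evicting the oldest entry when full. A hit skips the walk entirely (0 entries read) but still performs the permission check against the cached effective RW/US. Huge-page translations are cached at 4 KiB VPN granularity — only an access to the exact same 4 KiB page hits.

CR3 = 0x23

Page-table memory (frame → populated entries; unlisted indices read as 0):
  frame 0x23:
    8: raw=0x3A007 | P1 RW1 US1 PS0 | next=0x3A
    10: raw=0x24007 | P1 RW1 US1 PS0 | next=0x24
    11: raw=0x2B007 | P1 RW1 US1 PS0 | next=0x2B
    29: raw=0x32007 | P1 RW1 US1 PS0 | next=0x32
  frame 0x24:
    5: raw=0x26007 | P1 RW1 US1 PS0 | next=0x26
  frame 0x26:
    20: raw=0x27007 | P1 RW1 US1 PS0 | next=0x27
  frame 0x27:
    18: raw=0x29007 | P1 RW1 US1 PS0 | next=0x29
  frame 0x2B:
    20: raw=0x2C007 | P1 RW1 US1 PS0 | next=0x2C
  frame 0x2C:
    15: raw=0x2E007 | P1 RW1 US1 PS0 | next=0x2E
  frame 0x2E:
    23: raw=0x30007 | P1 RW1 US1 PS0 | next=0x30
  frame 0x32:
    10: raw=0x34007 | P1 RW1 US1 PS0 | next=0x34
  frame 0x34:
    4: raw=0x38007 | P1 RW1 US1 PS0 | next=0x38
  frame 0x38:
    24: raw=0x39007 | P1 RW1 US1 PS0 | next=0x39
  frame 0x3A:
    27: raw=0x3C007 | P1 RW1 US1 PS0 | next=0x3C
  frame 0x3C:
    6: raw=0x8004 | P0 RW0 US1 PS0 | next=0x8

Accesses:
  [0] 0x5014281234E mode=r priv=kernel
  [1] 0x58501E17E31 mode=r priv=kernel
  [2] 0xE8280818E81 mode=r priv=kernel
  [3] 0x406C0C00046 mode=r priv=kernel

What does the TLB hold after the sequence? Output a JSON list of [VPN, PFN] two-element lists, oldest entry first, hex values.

Per-access translation:
#0 VA=0x5014281234E (r,kernel):
  L0: frame=0x23 idx=10 entry=0x24007 [P=1 RW=1 US=1 PS=0]
  L1: frame=0x24 idx=5 entry=0x26007 [P=1 RW=1 US=1 PS=0]
  L2: frame=0x26 idx=20 entry=0x27007 [P=1 RW=1 US=1 PS=0]
  L3: frame=0x27 idx=18 entry=0x29007 [P=1 RW=1 US=1 PS=0]
  ⇒ phys 0x2934E  [4 reads]
#1 VA=0x58501E17E31 (r,kernel):
  L0: frame=0x23 idx=11 entry=0x2B007 [P=1 RW=1 US=1 PS=0]
  L1: frame=0x2B idx=20 entry=0x2C007 [P=1 RW=1 US=1 PS=0]
  L2: frame=0x2C idx=15 entry=0x2E007 [P=1 RW=1 US=1 PS=0]
  L3: frame=0x2E idx=23 entry=0x30007 [P=1 RW=1 US=1 PS=0]
  ⇒ phys 0x30E31  [4 reads]
#2 VA=0xE8280818E81 (r,kernel):
  L0: frame=0x23 idx=29 entry=0x32007 [P=1 RW=1 US=1 PS=0]
  L1: frame=0x32 idx=10 entry=0x34007 [P=1 RW=1 US=1 PS=0]
  L2: frame=0x34 idx=4 entry=0x38007 [P=1 RW=1 US=1 PS=0]
  L3: frame=0x38 idx=24 entry=0x39007 [P=1 RW=1 US=1 PS=0]
  ⇒ phys 0x39E81  [4 reads]
#3 VA=0x406C0C00046 (r,kernel):
  L0: frame=0x23 idx=8 entry=0x3A007 [P=1 RW=1 US=1 PS=0]
  L1: frame=0x3A idx=27 entry=0x3C007 [P=1 RW=1 US=1 PS=0]
  L2: frame=0x3C idx=6 entry=0x8004 [P=0 RW=0 US=1 PS=0]
  → PAGE_NOT_PRESENT  (3 entries read)

TLB: [["0x50142812", "0x29"], ["0x58501E17", "0x30"], ["0xE8280818", "0x39"]]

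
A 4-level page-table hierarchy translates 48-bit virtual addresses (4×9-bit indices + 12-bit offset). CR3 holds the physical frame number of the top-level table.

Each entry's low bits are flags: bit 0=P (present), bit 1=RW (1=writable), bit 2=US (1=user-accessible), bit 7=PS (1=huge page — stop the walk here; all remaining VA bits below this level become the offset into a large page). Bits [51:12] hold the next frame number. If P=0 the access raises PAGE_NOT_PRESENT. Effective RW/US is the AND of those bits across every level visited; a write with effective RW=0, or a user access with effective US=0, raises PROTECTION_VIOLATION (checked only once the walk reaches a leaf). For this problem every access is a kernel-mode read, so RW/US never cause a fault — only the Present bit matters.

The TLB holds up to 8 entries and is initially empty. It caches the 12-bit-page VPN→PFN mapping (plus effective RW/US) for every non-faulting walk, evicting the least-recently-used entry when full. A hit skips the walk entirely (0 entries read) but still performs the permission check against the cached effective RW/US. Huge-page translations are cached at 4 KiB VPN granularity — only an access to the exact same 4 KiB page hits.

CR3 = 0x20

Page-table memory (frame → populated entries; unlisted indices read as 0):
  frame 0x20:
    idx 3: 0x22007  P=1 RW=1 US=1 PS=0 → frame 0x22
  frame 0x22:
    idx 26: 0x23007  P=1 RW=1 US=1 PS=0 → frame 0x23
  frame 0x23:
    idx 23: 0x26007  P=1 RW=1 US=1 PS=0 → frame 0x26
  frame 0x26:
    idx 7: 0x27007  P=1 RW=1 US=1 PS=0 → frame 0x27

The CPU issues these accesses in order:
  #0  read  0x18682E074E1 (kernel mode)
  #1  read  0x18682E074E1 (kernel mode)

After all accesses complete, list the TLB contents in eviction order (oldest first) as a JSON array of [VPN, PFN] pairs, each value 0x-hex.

Per-access translation:
#0 VA=0x18682E074E1 (r,kernel):
  L0 @0x20[3] → 0x22007  P=1,RW=1,US=1,PS=0
  L1 @0x22[26] → 0x23007  P=1,RW=1,US=1,PS=0
  L2 @0x23[23] → 0x26007  P=1,RW=1,US=1,PS=0
  L3 @0x26[7] → 0x27007  P=1,RW=1,US=1,PS=0
  → PA=0x274E1  (4 entries read)
#1 VA=0x18682E074E1 (r,kernel):
  TLB hit vpn=0x18682E07 → PA=0x274E1

TLB: [["0x18682E07", "0x27"]]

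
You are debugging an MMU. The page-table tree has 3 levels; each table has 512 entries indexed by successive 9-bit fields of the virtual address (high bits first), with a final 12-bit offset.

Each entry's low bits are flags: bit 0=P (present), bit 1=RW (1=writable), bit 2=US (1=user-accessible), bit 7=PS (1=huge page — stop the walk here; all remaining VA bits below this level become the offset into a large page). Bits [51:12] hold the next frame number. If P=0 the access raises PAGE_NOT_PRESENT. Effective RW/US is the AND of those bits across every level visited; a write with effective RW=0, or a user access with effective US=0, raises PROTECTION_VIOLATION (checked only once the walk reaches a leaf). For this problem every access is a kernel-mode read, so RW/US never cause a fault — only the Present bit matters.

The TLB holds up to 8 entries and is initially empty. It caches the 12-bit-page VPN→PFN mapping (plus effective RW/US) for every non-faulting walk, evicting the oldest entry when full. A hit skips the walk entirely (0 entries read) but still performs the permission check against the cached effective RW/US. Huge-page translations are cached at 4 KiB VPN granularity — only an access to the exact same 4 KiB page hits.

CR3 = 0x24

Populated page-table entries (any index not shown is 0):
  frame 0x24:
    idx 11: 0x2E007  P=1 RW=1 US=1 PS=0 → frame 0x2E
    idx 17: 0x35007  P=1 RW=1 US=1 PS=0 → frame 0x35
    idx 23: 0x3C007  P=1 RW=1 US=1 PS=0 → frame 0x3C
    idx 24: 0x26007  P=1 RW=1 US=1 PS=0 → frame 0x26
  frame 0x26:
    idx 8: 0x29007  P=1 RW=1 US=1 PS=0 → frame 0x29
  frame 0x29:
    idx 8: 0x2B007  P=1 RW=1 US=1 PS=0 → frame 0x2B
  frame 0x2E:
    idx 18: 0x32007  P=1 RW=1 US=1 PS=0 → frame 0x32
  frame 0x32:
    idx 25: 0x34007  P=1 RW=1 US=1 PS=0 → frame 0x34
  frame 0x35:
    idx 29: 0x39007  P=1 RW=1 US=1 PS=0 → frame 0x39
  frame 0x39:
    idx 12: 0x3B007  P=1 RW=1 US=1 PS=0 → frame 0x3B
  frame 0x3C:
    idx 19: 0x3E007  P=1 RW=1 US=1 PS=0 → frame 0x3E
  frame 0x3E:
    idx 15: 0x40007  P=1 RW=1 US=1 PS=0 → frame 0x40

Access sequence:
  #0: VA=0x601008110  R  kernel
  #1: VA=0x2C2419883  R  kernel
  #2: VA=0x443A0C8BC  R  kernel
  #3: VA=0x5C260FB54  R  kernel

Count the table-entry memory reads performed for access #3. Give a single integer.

Walk each access:
#0 VA=0x601008110 (r,kernel):
  [0] read 0x24 idx=24: raw=0x26007 flags P=1 W=1 U=1 S=0
  [1] read 0x26 idx=8: raw=0x29007 flags P=1 W=1 U=1 S=0
  [2] read 0x29 idx=8: raw=0x2B007 flags P=1 W=1 U=1 S=0
  ⇒ phys 0x2B110  [3 reads]
#1 VA=0x2C2419883 (r,kernel):
  [0] read 0x24 idx=11: raw=0x2E007 flags P=1 W=1 U=1 S=0
  [1] read 0x2E idx=18: raw=0x32007 flags P=1 W=1 U=1 S=0
  [2] read 0x32 idx=25: raw=0x34007 flags P=1 W=1 U=1 S=0
  ⇒ phys 0x34883  [3 reads]
#2 VA=0x443A0C8BC (r,kernel):
  [0] read 0x24 idx=17: raw=0x35007 flags P=1 W=1 U=1 S=0
  [1] read 0x35 idx=29: raw=0x39007 flags P=1 W=1 U=1 S=0
  [2] read 0x39 idx=12: raw=0x3B007 flags P=1 W=1 U=1 S=0
  ⇒ phys 0x3B8BC  [3 reads]
#3 VA=0x5C260FB54 (r,kernel):
  [0] read 0x24 idx=23: raw=0x3C007 flags P=1 W=1 U=1 S=0
  [1] read 0x3C idx=19: raw=0x3E007 flags P=1 W=1 U=1 S=0
  [2] read 0x3E idx=15: raw=0x40007 flags P=1 W=1 U=1 S=0
  ⇒ phys 0x40B54  [3 reads]

Entries read for #3: 3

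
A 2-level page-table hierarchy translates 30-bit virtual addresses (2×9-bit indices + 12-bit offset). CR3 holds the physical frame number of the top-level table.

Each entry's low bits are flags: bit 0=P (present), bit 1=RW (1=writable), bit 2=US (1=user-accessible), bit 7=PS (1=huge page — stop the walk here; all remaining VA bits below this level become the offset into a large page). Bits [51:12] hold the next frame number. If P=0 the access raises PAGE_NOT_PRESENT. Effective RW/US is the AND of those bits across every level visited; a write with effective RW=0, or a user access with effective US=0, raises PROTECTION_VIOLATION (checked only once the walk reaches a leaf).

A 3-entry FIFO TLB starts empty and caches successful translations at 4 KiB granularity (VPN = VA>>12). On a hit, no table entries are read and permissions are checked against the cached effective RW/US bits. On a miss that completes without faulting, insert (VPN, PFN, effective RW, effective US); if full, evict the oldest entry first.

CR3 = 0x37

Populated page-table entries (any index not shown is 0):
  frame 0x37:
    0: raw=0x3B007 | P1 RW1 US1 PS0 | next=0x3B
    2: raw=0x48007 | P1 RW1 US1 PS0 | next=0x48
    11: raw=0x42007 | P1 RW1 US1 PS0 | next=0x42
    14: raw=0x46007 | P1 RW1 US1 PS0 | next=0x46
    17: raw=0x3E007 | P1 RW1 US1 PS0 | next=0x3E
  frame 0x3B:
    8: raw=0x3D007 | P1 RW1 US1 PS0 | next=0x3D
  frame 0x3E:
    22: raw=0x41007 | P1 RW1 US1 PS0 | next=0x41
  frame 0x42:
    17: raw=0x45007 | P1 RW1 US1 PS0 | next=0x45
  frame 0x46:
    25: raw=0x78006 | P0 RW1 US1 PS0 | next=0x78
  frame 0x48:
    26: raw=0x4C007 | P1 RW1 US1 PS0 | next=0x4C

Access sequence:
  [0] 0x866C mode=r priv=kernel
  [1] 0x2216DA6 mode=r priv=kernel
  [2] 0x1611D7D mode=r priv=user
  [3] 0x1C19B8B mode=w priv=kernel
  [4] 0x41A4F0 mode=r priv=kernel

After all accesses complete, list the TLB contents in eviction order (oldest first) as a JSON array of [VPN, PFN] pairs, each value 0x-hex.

Trace:
#0 VA=0x866C (r,kernel):
  L0: frame=0x37 idx=0 entry=0x3B007 [P=1 RW=1 US=1 PS=0]
  L1: frame=0x3B idx=8 entry=0x3D007 [P=1 RW=1 US=1 PS=0]
  ⇒ phys 0x3D66C  [2 reads]
#1 VA=0x2216DA6 (r,kernel):
  L0: frame=0x37 idx=17 entry=0x3E007 [P=1 RW=1 US=1 PS=0]
  L1: frame=0x3E idx=22 entry=0x41007 [P=1 RW=1 US=1 PS=0]
  ⇒ phys 0x41DA6  [2 reads]
#2 VA=0x1611D7D (r,user):
  L0: frame=0x37 idx=11 entry=0x42007 [P=1 RW=1 US=1 PS=0]
  L1: frame=0x42 idx=17 entry=0x45007 [P=1 RW=1 US=1 PS=0]
  ⇒ phys 0x45D7D  [2 reads]
#3 VA=0x1C19B8B (w,kernel):
  L0: frame=0x37 idx=14 entry=0x46007 [P=1 RW=1 US=1 PS=0]
  L1: frame=0x46 idx=25 entry=0x78006 [P=0 RW=1 US=1 PS=0]
  → PAGE_NOT_PRESENT  (2 entries read)
#4 VA=0x41A4F0 (r,kernel):
  L0: frame=0x37 idx=2 entry=0x48007 [P=1 RW=1 US=1 PS=0]
  L1: frame=0x48 idx=26 entry=0x4C007 [P=1 RW=1 US=1 PS=0]
  ⇒ phys 0x4C4F0  [2 reads]

TLB: [["0x2216", "0x41"], ["0x1611", "0x45"], ["0x41A", "0x4C"]]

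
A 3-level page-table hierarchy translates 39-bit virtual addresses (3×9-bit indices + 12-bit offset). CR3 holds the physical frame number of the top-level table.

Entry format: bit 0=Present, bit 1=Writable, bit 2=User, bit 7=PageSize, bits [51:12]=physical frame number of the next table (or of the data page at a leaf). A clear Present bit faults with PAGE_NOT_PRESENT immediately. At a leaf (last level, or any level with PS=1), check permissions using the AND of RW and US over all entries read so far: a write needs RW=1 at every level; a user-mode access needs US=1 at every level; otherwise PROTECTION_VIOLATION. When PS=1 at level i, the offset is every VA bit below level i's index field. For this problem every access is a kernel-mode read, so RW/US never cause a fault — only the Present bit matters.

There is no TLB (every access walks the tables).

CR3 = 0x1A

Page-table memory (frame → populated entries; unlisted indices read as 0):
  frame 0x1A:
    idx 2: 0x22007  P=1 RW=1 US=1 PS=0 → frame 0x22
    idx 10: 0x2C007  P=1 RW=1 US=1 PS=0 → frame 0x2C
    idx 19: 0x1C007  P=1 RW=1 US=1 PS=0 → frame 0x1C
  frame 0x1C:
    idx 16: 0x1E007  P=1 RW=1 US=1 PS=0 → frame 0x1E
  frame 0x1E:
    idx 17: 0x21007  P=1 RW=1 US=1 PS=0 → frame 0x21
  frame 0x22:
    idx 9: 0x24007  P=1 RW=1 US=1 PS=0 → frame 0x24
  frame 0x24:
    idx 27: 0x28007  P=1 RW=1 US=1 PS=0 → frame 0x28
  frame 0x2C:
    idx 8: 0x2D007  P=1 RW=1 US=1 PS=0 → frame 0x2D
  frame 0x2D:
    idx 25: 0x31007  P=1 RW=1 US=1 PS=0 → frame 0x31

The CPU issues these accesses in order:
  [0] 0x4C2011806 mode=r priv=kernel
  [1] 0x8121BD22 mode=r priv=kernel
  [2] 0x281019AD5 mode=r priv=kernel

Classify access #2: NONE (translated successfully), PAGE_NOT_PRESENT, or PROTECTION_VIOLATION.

Trace:
#0 VA=0x4C2011806 (r,kernel):
  L0 @0x1A[19] → 0x1C007  P=1,RW=1,US=1,PS=0
  L1 @0x1C[16] → 0x1E007  P=1,RW=1,US=1,PS=0
  L2 @0x1E[17] → 0x21007  P=1,RW=1,US=1,PS=0
  ⇒ phys 0x21806  [3 reads]
#1 VA=0x8121BD22 (r,kernel):
  L0 @0x1A[2] → 0x22007  P=1,RW=1,US=1,PS=0
  L1 @0x22[9] → 0x24007  P=1,RW=1,US=1,PS=0
  L2 @0x24[27] → 0x28007  P=1,RW=1,US=1,PS=0
  ⇒ phys 0x28D22  [3 reads]
#2 VA=0x281019AD5 (r,kernel):
  L0 @0x1A[10] → 0x2C007  P=1,RW=1,US=1,PS=0
  L1 @0x2C[8] → 0x2D007  P=1,RW=1,US=1,PS=0
  L2 @0x2D[25] → 0x31007  P=1,RW=1,US=1,PS=0
  ⇒ phys 0x31AD5  [3 reads]

Access #2 fault: NONE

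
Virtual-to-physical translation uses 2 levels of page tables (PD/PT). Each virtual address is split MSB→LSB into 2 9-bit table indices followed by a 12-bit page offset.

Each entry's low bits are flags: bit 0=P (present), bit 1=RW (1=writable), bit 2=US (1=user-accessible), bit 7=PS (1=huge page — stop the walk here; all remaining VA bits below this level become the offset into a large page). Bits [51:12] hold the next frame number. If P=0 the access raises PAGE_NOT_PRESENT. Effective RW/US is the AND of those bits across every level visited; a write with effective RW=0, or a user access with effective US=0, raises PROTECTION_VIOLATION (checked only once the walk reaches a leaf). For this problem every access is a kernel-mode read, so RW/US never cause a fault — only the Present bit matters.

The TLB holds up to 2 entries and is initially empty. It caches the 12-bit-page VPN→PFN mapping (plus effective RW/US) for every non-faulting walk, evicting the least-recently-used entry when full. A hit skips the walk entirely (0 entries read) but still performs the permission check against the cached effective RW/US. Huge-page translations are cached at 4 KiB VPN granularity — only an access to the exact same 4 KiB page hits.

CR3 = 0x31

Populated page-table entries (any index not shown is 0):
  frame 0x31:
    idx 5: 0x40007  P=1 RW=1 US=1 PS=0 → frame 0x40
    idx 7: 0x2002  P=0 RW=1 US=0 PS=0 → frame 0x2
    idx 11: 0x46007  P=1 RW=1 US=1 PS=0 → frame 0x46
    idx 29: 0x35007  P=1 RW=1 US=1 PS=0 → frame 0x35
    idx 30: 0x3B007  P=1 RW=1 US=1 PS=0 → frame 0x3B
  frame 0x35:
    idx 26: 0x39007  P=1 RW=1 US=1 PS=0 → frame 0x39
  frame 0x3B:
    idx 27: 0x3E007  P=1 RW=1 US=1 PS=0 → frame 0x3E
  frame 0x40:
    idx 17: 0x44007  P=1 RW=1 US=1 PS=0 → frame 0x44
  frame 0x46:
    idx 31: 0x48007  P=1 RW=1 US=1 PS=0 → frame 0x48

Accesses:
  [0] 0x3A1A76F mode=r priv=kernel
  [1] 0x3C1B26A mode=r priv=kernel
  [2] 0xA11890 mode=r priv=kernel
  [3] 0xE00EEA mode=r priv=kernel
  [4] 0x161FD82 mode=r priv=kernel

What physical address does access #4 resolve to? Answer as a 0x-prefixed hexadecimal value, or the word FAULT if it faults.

Per-access translation:
#0 VA=0x3A1A76F (r,kernel):
  [0] read 0x31 idx=29: raw=0x35007 flags P=1 W=1 U=1 S=0
  [1] read 0x35 idx=26: raw=0x39007 flags P=1 W=1 U=1 S=0
  ✓ 0x3976F  — 2 lookups
#1 VA=0x3C1B26A (r,kernel):
  [0] read 0x31 idx=30: raw=0x3B007 flags P=1 W=1 U=1 S=0
  [1] read 0x3B idx=27: raw=0x3E007 flags P=1 W=1 U=1 S=0
  ✓ 0x3E26A  — 2 lookups
#2 VA=0xA11890 (r,kernel):
  [0] read 0x31 idx=5: raw=0x40007 flags P=1 W=1 U=1 S=0
  [1] read 0x40 idx=17: raw=0x44007 flags P=1 W=1 U=1 S=0
  ✓ 0x44890  — 2 lookups
#3 VA=0xE00EEA (r,kernel):
  [0] read 0x31 idx=7: raw=0x2002 flags P=0 W=1 U=0 S=0
  → PAGE_NOT_PRESENT  (1 entries read)
#4 VA=0x161FD82 (r,kernel):
  [0] read 0x31 idx=11: raw=0x46007 flags P=1 W=1 U=1 S=0
  [1] read 0x46 idx=31: raw=0x48007 flags P=1 W=1 U=1 S=0
  ✓ 0x48D82  — 2 lookups

Access #4 PA: 0x48D82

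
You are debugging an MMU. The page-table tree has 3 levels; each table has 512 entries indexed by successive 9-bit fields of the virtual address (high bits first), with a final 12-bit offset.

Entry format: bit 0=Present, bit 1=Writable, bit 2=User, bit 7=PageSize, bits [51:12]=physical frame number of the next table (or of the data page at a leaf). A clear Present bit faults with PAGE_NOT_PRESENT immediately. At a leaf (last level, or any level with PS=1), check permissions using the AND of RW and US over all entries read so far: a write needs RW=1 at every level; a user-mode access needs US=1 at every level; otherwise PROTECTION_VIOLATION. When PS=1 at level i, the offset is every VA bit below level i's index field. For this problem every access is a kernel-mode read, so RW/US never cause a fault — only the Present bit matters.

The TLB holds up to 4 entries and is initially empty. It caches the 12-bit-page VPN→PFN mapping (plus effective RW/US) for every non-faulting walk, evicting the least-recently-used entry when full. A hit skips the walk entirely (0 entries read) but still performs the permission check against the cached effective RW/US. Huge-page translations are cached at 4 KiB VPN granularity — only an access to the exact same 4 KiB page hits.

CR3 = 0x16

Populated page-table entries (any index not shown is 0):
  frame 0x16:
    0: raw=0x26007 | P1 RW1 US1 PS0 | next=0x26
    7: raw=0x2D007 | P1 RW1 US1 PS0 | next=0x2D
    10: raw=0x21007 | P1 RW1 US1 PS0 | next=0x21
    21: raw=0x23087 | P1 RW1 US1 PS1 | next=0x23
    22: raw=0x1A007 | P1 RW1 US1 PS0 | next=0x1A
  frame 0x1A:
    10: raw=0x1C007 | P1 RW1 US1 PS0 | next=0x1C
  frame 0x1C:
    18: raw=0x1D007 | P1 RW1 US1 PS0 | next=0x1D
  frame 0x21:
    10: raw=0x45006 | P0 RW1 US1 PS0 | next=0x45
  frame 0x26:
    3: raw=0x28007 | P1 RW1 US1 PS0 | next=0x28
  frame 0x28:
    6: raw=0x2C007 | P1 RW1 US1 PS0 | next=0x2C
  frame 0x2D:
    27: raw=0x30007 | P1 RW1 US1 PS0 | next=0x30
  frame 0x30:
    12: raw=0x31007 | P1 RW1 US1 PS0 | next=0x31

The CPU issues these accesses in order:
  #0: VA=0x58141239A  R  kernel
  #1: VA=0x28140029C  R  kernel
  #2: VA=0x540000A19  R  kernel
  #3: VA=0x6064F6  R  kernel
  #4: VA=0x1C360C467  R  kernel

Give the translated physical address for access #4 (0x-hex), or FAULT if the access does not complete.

Trace:
#0 VA=0x58141239A (r,kernel):
  lvl0: tbl 0x16, slot 22 ⇒ 0x1A007 (P1/RW1/US1/PS0)
  lvl1: tbl 0x1A, slot 10 ⇒ 0x1C007 (P1/RW1/US1/PS0)
  lvl2: tbl 0x1C, slot 18 ⇒ 0x1D007 (P1/RW1/US1/PS0)
  ⇒ phys 0x1D39A  [3 reads]
#1 VA=0x28140029C (r,kernel):
  lvl0: tbl 0x16, slot 10 ⇒ 0x21007 (P1/RW1/US1/PS0)
  lvl1: tbl 0x21, slot 10 ⇒ 0x45006 (P0/RW1/US1/PS0)
  ✗ PAGE_NOT_PRESENT  [2 reads]
#2 VA=0x540000A19 (r,kernel):
  lvl0: tbl 0x16, slot 21 ⇒ 0x23087 (P1/RW1/US1/PS1)
  ⇒ phys 0x23A19 (huge @L0)  [1 reads]
#3 VA=0x6064F6 (r,kernel):
  lvl0: tbl 0x16, slot 0 ⇒ 0x26007 (P1/RW1/US1/PS0)
  lvl1: tbl 0x26, slot 3 ⇒ 0x28007 (P1/RW1/US1/PS0)
  lvl2: tbl 0x28, slot 6 ⇒ 0x2C007 (P1/RW1/US1/PS0)
  ⇒ phys 0x2C4F6  [3 reads]
#4 VA=0x1C360C467 (r,kernel):
  lvl0: tbl 0x16, slot 7 ⇒ 0x2D007 (P1/RW1/US1/PS0)
  lvl1: tbl 0x2D, slot 27 ⇒ 0x30007 (P1/RW1/US1/PS0)
  lvl2: tbl 0x30, slot 12 ⇒ 0x31007 (P1/RW1/US1/PS0)
  ⇒ phys 0x31467  [3 reads]

Access #4 PA: 0x31467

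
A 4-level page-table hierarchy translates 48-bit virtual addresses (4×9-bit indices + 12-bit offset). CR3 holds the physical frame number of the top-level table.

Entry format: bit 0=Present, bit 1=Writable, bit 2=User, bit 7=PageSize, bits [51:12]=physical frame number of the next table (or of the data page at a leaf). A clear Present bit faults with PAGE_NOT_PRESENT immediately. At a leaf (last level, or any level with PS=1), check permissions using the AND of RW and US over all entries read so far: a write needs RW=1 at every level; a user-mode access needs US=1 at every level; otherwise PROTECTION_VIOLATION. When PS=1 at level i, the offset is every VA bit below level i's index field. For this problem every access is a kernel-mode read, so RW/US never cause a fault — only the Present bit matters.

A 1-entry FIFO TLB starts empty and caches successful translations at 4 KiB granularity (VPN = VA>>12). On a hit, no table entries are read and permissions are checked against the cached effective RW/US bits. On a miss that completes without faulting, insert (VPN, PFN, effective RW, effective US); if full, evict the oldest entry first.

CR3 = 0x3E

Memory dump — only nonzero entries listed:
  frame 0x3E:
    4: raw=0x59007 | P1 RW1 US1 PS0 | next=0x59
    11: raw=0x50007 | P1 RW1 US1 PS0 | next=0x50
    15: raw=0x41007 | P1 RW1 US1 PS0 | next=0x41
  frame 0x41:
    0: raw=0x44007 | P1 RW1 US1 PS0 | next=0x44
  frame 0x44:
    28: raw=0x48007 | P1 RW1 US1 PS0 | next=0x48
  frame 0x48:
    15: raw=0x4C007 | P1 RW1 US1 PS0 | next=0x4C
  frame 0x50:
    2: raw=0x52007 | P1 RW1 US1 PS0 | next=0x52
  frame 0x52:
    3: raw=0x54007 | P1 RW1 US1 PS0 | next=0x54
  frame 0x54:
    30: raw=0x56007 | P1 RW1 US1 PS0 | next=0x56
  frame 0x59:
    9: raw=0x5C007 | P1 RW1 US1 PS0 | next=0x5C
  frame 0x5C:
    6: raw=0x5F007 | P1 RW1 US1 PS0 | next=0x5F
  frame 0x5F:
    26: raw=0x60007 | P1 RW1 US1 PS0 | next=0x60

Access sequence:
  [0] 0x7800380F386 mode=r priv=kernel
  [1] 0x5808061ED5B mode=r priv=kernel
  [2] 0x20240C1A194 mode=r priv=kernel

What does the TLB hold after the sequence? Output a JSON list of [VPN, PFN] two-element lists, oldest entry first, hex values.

Walk each access:
#0 VA=0x7800380F386 (r,kernel):
  [0] read 0x3E idx=15: raw=0x41007 flags P=1 W=1 U=1 S=0
  [1] read 0x41 idx=0: raw=0x44007 flags P=1 W=1 U=1 S=0
  [2] read 0x44 idx=28: raw=0x48007 flags P=1 W=1 U=1 S=0
  [3] read 0x48 idx=15: raw=0x4C007 flags P=1 W=1 U=1 S=0
  ✓ 0x4C386  — 4 lookups
#1 VA=0x5808061ED5B (r,kernel):
  [0] read 0x3E idx=11: raw=0x50007 flags P=1 W=1 U=1 S=0
  [1] read 0x50 idx=2: raw=0x52007 flags P=1 W=1 U=1 S=0
  [2] read 0x52 idx=3: raw=0x54007 flags P=1 W=1 U=1 S=0
  [3] read 0x54 idx=30: raw=0x56007 flags P=1 W=1 U=1 S=0
  ✓ 0x56D5B  — 4 lookups
#2 VA=0x20240C1A194 (r,kernel):
  [0] read 0x3E idx=4: raw=0x59007 flags P=1 W=1 U=1 S=0
  [1] read 0x59 idx=9: raw=0x5C007 flags P=1 W=1 U=1 S=0
  [2] read 0x5C idx=6: raw=0x5F007 flags P=1 W=1 U=1 S=0
  [3] read 0x5F idx=26: raw=0x60007 flags P=1 W=1 U=1 S=0
  ✓ 0x60194  — 4 lookups

TLB: [["0x20240C1A", "0x60"]]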